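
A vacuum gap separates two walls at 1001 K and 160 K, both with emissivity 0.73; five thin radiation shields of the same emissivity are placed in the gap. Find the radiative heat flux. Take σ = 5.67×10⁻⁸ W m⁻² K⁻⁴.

Each of the 6 gaps contributes resistance (2/ε − 1) = 2/0.73 − 1 = 1.740; total = 10.44.
q = σ(T₁⁴ − T₂⁴) / 10.44 = 5.67×10⁻⁸ × 1.00×10^12 / 10.44 = 5450 W/m².

q ≈ 5450 W/m²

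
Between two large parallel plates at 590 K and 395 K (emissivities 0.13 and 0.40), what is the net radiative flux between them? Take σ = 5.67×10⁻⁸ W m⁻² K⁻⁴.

For two large parallel gray plates, q = σ(T₁⁴ − T₂⁴) / (1/ε₁ + 1/ε₂ − 1).
1/ε₁ + 1/ε₂ − 1 = 1/0.13 + 1/0.40 − 1 = 9.192.
T₁⁴ − T₂⁴ = 1.21×10^11 − 2.43×10^10 = 9.68×10^10 K⁴.
q = 5.67×10⁻⁸ × 9.68×10^10 / 9.192 = 597 W/m².

q ≈ 597 W/m²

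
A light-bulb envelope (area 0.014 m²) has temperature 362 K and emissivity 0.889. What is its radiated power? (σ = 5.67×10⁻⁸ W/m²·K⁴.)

P = εσAT⁴ = 0.889 × 5.67×10⁻⁸ × 0.0140 × (362)⁴ = 0.889 × 5.67×10⁻⁸ × 0.0140 × 1.72×10^10.
P = 12.1 W.

P ≈ 12.1 W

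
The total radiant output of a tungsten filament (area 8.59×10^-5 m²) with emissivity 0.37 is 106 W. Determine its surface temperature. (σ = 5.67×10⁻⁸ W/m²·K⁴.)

T ≈ 2770 K

From P = εσAT⁴, T = (P / εσA)^(1/4) = (106 / (0.37 × 5.67×10⁻⁸ × 8.59×10^-5))^(1/4).
T = (5.88×10^13)^(1/4) = 2770 K.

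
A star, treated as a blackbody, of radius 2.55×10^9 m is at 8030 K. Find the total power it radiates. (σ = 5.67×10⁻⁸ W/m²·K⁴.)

P ≈ 1.93×10^28 W

A = 4πr² = 4π × (2.55×10^9)² = 8.17×10^19 m².
P = σAT⁴ = 5.67×10⁻⁸ × 8.17×10^19 × (8030)⁴ = 5.67×10⁻⁸ × 8.17×10^19 × 4.16×10^15.
P = 1.93×10^28 W.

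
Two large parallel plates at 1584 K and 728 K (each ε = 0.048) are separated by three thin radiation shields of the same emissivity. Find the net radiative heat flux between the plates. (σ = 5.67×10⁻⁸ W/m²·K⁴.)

Each of the 4 gaps contributes resistance (2/ε − 1) = 2/0.048 − 1 = 40.67; total = 162.7.
q = σ(T₁⁴ − T₂⁴) / 162.7 = 5.67×10⁻⁸ × 6.01×10^12 / 162.7 = 2100 W/m².

q ≈ 2100 W/m²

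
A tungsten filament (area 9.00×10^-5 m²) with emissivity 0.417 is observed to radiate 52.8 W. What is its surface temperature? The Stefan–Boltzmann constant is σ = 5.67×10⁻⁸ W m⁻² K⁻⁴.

From P = εσAT⁴, T = (P / εσA)^(1/4) = (52.8 / (0.417 × 5.67×10⁻⁸ × 9.00×10^-5))^(1/4).
T = (2.48×10^13)^(1/4) = 2230 K.

T ≈ 2230 K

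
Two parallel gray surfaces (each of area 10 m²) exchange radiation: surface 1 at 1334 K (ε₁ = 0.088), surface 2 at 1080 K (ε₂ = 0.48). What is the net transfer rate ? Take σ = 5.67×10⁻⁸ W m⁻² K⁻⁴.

For two large parallel gray plates, q = σ(T₁⁴ − T₂⁴) / (1/ε₁ + 1/ε₂ − 1).
1/ε₁ + 1/ε₂ − 1 = 1/0.088 + 1/0.48 − 1 = 12.45.
T₁⁴ − T₂⁴ = 3.17×10^12 − 1.36×10^12 = 1.81×10^12 K⁴.
q = 5.67×10⁻⁸ × 1.81×10^12 / 12.45 = 8230 W/m².
Q = q·A = 8230 × 10 = 82300 W.

Q ≈ 82300 W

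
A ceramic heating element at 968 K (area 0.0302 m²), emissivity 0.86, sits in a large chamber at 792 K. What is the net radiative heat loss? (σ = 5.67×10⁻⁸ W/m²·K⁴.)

Q = εσA(T⁴ − T_s⁴). T⁴ − T_s⁴ = (968)⁴ − (792)⁴ = 8.78×10^11 − 3.93×10^11 = 4.85×10^11 K⁴.
Q = 0.86 × 5.67×10⁻⁸ × 0.0302 × 4.85×10^11 = 714 W.

Q ≈ 714 W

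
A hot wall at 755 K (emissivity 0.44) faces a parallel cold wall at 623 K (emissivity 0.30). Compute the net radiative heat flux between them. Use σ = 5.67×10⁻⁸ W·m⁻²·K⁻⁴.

q ≈ 2150 W/m²

For two large parallel gray plates, q = σ(T₁⁴ − T₂⁴) / (1/ε₁ + 1/ε₂ − 1).
1/ε₁ + 1/ε₂ − 1 = 1/0.44 + 1/0.30 − 1 = 4.606.
T₁⁴ − T₂⁴ = 3.25×10^11 − 1.51×10^11 = 1.74×10^11 K⁴.
q = 5.67×10⁻⁸ × 1.74×10^11 / 4.606 = 2150 W/m².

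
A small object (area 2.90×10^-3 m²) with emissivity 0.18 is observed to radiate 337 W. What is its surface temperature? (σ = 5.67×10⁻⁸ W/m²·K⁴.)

From P = εσAT⁴, T = (P / εσA)^(1/4) = (337 / (0.18 × 5.67×10⁻⁸ × 2.90×10^-3))^(1/4).
T = (1.14×10^13)^(1/4) = 1840 K.

T ≈ 1840 K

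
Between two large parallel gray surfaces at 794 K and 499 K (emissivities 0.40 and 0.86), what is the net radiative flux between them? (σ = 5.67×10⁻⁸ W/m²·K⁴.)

q ≈ 7140 W/m²

For two large parallel gray plates, q = σ(T₁⁴ − T₂⁴) / (1/ε₁ + 1/ε₂ − 1).
1/ε₁ + 1/ε₂ − 1 = 1/0.40 + 1/0.86 − 1 = 2.663.
T₁⁴ − T₂⁴ = 3.97×10^11 − 6.20×10^10 = 3.35×10^11 K⁴.
q = 5.67×10⁻⁸ × 3.35×10^11 / 2.663 = 7140 W/m².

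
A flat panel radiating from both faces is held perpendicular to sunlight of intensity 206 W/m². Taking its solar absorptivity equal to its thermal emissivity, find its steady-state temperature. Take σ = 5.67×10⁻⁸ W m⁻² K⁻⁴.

Absorbed flux αS = emitted flux 2εσT⁴ per unit area; with α = ε this gives T = (S/2σ)^(1/4).
T = (206 / (2 × 5.67×10⁻⁸))^(1/4) = (1.82×10^9)^(1/4).
T = 206 K.

T ≈ 206 K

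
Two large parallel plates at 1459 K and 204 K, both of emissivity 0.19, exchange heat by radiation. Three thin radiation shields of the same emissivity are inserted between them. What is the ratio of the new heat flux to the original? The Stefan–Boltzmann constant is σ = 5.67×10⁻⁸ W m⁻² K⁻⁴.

With N identical shields there are N+1 = 4 gaps in series, each with the same radiative resistance, so the flux falls to 1/(N+1) of its unshielded value.

ratio ≈ 0.250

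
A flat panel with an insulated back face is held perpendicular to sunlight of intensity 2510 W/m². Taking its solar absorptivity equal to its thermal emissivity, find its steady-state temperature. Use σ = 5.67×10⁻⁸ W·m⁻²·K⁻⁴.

Absorbed flux αS = emitted flux εσT⁴ (one radiating face); with α = ε, T = (S/σ)^(1/4).
T = (2510 / 5.67×10⁻⁸)^(1/4) = (4.43×10^10)^(1/4).
T = 459 K.

T ≈ 459 K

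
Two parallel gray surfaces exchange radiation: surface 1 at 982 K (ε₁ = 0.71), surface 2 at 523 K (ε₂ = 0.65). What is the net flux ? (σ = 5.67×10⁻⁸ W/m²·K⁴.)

q ≈ 24900 W/m²

For two large parallel gray plates, q = σ(T₁⁴ − T₂⁴) / (1/ε₁ + 1/ε₂ − 1).
1/ε₁ + 1/ε₂ − 1 = 1/0.71 + 1/0.65 − 1 = 1.947.
T₁⁴ − T₂⁴ = 9.30×10^11 − 7.48×10^10 = 8.55×10^11 K⁴.
q = 5.67×10⁻⁸ × 8.55×10^11 / 1.947 = 24900 W/m².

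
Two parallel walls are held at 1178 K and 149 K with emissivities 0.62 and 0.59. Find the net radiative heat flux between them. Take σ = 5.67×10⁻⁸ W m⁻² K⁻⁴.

For two large parallel gray plates, q = σ(T₁⁴ − T₂⁴) / (1/ε₁ + 1/ε₂ − 1).
1/ε₁ + 1/ε₂ − 1 = 1/0.62 + 1/0.59 − 1 = 2.308.
T₁⁴ − T₂⁴ = 1.93×10^12 − 4.93×10^8 = 1.93×10^12 K⁴.
q = 5.67×10⁻⁸ × 1.93×10^12 / 2.308 = 47300 W/m².

q ≈ 47300 W/m²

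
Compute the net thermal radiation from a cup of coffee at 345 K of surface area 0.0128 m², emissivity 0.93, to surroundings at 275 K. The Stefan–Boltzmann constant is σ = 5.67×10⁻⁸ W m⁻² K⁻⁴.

Q = εσA(T⁴ − T_s⁴). T⁴ − T_s⁴ = (345)⁴ − (275)⁴ = 1.42×10^10 − 5.72×10^9 = 8.45×10^9 K⁴.
Q = 0.93 × 5.67×10⁻⁸ × 0.0128 × 8.45×10^9 = 5.70 W.

Q ≈ 5.70 W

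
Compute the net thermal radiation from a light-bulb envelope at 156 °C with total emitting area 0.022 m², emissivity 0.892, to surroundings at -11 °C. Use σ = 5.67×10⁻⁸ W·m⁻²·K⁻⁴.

Convert: 156 °C = 429 K; -11 °C = 262 K.
Q = εσA(T⁴ − T_s⁴). T⁴ − T_s⁴ = (429)⁴ − (262)⁴ = 3.39×10^10 − 4.71×10^9 = 2.92×10^10 K⁴.
Q = 0.892 × 5.67×10⁻⁸ × 0.0220 × 2.92×10^10 = 32.4 W.

Q ≈ 32.4 W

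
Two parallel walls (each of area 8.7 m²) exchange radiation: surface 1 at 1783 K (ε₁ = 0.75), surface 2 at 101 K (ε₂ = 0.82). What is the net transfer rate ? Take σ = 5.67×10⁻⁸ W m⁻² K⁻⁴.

For two large parallel gray plates, q = σ(T₁⁴ − T₂⁴) / (1/ε₁ + 1/ε₂ − 1).
1/ε₁ + 1/ε₂ − 1 = 1/0.75 + 1/0.82 − 1 = 1.553.
T₁⁴ − T₂⁴ = 1.01×10^13 − 1.04×10^8 = 1.01×10^13 K⁴.
q = 5.67×10⁻⁸ × 1.01×10^13 / 1.553 = 3.69×10^5 W/m².
Q = q·A = 3.69×10^5 × 8.7 = 3.21×10^6 W.

Q ≈ 3.21×10^6 W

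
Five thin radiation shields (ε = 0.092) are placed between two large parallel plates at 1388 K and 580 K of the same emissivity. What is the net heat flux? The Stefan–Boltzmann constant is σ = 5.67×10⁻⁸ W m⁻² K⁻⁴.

Each of the 6 gaps contributes resistance (2/ε − 1) = 2/0.092 − 1 = 20.74; total = 124.4.
q = σ(T₁⁴ − T₂⁴) / 124.4 = 5.67×10⁻⁸ × 3.60×10^12 / 124.4 = 1640 W/m².

q ≈ 1640 W/m²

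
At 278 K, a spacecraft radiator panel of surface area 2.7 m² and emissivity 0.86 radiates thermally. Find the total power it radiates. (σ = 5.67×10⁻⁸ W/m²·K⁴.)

P ≈ 786 W

P = εσAT⁴ = 0.86 × 5.67×10⁻⁸ × 2.70 × (278)⁴ = 0.86 × 5.67×10⁻⁸ × 2.70 × 5.97×10^9.
P = 786 W.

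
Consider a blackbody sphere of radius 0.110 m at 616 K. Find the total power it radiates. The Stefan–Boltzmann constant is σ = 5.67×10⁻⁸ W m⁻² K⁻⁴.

P ≈ 1240 W

A = 4πr² = 4π × (0.110)² = 0.152 m².
P = σAT⁴ = 5.67×10⁻⁸ × 0.152 × (616)⁴ = 5.67×10⁻⁸ × 0.152 × 1.44×10^11.
P = 1240 W.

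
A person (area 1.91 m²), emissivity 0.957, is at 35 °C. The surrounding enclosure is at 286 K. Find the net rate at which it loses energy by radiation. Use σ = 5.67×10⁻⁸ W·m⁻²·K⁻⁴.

Q ≈ 239 W

Convert: 35 °C = 308 K.
Q = εσA(T⁴ − T_s⁴). T⁴ − T_s⁴ = (308)⁴ − (286)⁴ = 9.00×10^9 − 6.69×10^9 = 2.31×10^9 K⁴.
Q = 0.957 × 5.67×10⁻⁸ × 1.91 × 2.31×10^9 = 239 W.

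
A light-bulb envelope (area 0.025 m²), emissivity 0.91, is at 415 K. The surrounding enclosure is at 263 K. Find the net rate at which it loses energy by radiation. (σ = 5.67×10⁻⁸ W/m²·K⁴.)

Q = εσA(T⁴ − T_s⁴). T⁴ − T_s⁴ = (415)⁴ − (263)⁴ = 2.97×10^10 − 4.78×10^9 = 2.49×10^10 K⁴.
Q = 0.91 × 5.67×10⁻⁸ × 0.0250 × 2.49×10^10 = 32.1 W.

Q ≈ 32.1 W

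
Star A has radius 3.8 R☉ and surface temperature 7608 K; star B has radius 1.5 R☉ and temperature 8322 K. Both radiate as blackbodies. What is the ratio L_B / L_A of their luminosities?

L_B/L_A ≈ 0.223

L = 4πR²σT⁴ ∝ R²T⁴, so L_B/L_A = (1.5/3.8)² × (8322/7608)⁴ = 0.156 × 1.43 = 0.223.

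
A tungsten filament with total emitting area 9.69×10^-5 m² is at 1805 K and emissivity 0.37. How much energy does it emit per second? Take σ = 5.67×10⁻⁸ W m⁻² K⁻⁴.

P = εσAT⁴ = 0.37 × 5.67×10⁻⁸ × 9.69×10^-5 × (1805)⁴ = 0.37 × 5.67×10⁻⁸ × 9.69×10^-5 × 1.06×10^13.
P = 21.6 W.

P ≈ 21.6 W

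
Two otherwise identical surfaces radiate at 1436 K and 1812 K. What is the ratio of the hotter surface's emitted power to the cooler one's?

P ∝ T⁴, so the ratio is (1812/1436)⁴ = (1.262)⁴ = 2.54.

ratio ≈ 2.54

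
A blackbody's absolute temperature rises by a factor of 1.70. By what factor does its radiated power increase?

factor ≈ 8.35

P ∝ T⁴, so the power scales as (1.70)⁴ = 8.35.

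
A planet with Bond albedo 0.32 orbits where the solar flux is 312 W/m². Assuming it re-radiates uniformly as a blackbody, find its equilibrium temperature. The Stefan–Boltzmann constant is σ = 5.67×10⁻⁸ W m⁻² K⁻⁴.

T ≈ 175 K

Power absorbed = (1−a)S·πR²; power emitted = 4πR²σT⁴. Equating and cancelling πR²:
T = ((1−a)S / 4σ)^(1/4) = (212 / (4 × 5.67×10⁻⁸))^(1/4) = (9.35×10^8)^(1/4).
T = 175 K.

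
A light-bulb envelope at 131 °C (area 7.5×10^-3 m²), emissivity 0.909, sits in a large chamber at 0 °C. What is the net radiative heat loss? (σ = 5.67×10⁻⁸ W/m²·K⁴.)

Q ≈ 8.15 W

Convert: 131 °C = 404 K; 0 °C = 273 K.
Q = εσA(T⁴ − T_s⁴). T⁴ − T_s⁴ = (404)⁴ − (273)⁴ = 2.66×10^10 − 5.55×10^9 = 2.11×10^10 K⁴.
Q = 0.909 × 5.67×10⁻⁸ × 7.50×10^-3 × 2.11×10^10 = 8.15 W.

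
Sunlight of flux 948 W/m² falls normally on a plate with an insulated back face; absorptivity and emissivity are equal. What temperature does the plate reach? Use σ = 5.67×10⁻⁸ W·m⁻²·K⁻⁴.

Absorbed flux αS = emitted flux εσT⁴ (one radiating face); with α = ε, T = (S/σ)^(1/4).
T = (948 / 5.67×10⁻⁸)^(1/4) = (1.67×10^10)^(1/4).
T = 360 K.

T ≈ 360 K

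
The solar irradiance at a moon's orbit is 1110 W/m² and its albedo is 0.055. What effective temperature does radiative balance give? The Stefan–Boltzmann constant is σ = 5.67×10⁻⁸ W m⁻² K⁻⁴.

Power absorbed = (1−a)S·πR²; power emitted = 4πR²σT⁴. Equating and cancelling πR²:
T = ((1−a)S / 4σ)^(1/4) = (1050 / (4 × 5.67×10⁻⁸))^(1/4) = (4.62×10^9)^(1/4).
T = 261 K.

T ≈ 261 K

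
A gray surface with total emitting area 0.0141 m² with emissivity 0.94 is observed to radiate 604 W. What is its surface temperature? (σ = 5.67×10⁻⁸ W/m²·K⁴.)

T ≈ 947 K

From P = εσAT⁴, T = (P / εσA)^(1/4) = (604 / (0.94 × 5.67×10⁻⁸ × 0.0141))^(1/4).
T = (8.04×10^11)^(1/4) = 947 K.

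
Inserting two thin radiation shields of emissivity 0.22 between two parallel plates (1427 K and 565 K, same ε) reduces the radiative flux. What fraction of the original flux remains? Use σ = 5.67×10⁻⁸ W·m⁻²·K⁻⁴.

ratio ≈ 0.333

With N identical shields there are N+1 = 3 gaps in series, each with the same radiative resistance, so the flux falls to 1/(N+1) of its unshielded value.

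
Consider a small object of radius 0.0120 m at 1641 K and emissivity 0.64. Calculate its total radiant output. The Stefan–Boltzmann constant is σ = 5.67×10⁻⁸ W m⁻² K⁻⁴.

P ≈ 476 W

A = 4πr² = 4π × (0.0120)² = 1.81×10^-3 m².
Stefan–Boltzmann: P = εσAT⁴ = 0.64 × 5.67×10⁻⁸ × 1.81×10^-3 × (1641)⁴ = 0.64 × 5.67×10⁻⁸ × 1.81×10^-3 × 7.25×10^12.
P = 476 W.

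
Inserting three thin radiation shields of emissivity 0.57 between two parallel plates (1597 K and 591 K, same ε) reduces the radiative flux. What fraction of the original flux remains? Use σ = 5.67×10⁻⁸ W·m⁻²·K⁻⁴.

ratio ≈ 0.250

With N identical shields there are N+1 = 4 gaps in series, each with the same radiative resistance, so the flux falls to 1/(N+1) of its unshielded value.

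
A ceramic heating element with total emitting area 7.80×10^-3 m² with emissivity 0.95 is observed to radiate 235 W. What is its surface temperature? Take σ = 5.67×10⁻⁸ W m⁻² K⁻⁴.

T ≈ 865 K

From P = εσAT⁴, T = (P / εσA)^(1/4) = (235 / (0.95 × 5.67×10⁻⁸ × 7.80×10^-3))^(1/4).
T = (5.59×10^11)^(1/4) = 865 K.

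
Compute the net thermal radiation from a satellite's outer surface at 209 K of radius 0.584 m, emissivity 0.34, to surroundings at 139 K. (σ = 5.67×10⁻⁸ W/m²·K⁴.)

Q ≈ 127 W

A = 4πr² = 4π × (0.584)² = 4.29 m².
Q = εσA(T⁴ − T_s⁴). T⁴ − T_s⁴ = (209)⁴ − (139)⁴ = 1.91×10^9 − 3.73×10^8 = 1.53×10^9 K⁴.
Q = 0.34 × 5.67×10⁻⁸ × 4.29 × 1.53×10^9 = 127 W.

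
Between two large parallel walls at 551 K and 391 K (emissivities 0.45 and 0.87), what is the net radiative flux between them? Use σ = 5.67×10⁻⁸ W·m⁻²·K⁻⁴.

For two large parallel gray plates, q = σ(T₁⁴ − T₂⁴) / (1/ε₁ + 1/ε₂ − 1).
1/ε₁ + 1/ε₂ − 1 = 1/0.45 + 1/0.87 − 1 = 2.372.
T₁⁴ − T₂⁴ = 9.22×10^10 − 2.34×10^10 = 6.88×10^10 K⁴.
q = 5.67×10⁻⁸ × 6.88×10^10 / 2.372 = 1640 W/m².

q ≈ 1640 W/m²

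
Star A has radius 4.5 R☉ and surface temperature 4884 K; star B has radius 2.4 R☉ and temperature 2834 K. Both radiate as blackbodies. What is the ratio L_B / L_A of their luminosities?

L_B/L_A ≈ 0.0322

L = 4πR²σT⁴ ∝ R²T⁴, so L_B/L_A = (2.4/4.5)² × (2834/4884)⁴ = 0.284 × 0.113 = 0.0322.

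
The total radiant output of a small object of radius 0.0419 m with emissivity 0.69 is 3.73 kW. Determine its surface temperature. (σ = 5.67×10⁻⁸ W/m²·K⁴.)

A = 4πr² = 4π × (0.0419)² = 0.0221 m².
From P = εσAT⁴, T = (P / εσA)^(1/4) = (3730 / (0.69 × 5.67×10⁻⁸ × 0.0221))^(1/4).
T = (4.32×10^12)^(1/4) = 1440 K.

T ≈ 1440 K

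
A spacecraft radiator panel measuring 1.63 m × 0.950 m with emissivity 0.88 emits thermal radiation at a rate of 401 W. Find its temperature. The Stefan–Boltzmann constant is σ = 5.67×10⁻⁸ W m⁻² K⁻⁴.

A = 1.63 × 0.950 = 1.55 m².
From P = εσAT⁴, T = (P / εσA)^(1/4) = (401 / (0.88 × 5.67×10⁻⁸ × 1.55))^(1/4).
T = (5.19×10^9)^(1/4) = 268 K.

T ≈ 268 K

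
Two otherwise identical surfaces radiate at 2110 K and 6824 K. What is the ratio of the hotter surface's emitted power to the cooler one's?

P ∝ T⁴, so the ratio is (6824/2110)⁴ = (3.234)⁴ = 109.

ratio ≈ 109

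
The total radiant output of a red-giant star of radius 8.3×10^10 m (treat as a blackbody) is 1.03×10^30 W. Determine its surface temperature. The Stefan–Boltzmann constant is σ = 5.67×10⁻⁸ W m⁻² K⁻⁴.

T ≈ 3810 K

A = 4πr² = 4π × (8.3×10^10)² = 8.66×10^22 m².
From P = σAT⁴, T = (P / σA)^(1/4) = (1.03×10^30 / (5.67×10⁻⁸ × 8.66×10^22))^(1/4).
T = (2.10×10^14)^(1/4) = 3810 K.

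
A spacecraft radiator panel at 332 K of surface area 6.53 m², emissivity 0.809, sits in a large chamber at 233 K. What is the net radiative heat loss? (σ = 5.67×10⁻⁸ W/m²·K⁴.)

Q ≈ 2760 W

Q = εσA(T⁴ − T_s⁴). T⁴ − T_s⁴ = (332)⁴ − (233)⁴ = 1.21×10^10 − 2.95×10^9 = 9.20×10^9 K⁴.
Q = 0.809 × 5.67×10⁻⁸ × 6.53 × 9.20×10^9 = 2760 W.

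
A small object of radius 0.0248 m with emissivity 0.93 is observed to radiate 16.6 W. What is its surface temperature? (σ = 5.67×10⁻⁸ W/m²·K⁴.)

T ≈ 449 K

A = 4πr² = 4π × (0.0248)² = 7.73×10^-3 m².
From P = εσAT⁴, T = (P / εσA)^(1/4) = (16.6 / (0.93 × 5.67×10⁻⁸ × 7.73×10^-3))^(1/4).
T = (4.07×10^10)^(1/4) = 449 K.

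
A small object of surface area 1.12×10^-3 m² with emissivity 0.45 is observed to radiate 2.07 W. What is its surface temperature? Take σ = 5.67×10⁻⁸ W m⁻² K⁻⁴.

From P = εσAT⁴, T = (P / εσA)^(1/4) = (2.07 / (0.45 × 5.67×10⁻⁸ × 1.12×10^-3))^(1/4).
T = (7.24×10^10)^(1/4) = 519 K.

T ≈ 519 K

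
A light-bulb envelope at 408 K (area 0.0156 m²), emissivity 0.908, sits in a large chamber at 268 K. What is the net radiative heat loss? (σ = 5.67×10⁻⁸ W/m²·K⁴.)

Q ≈ 18.1 W

Q = εσA(T⁴ − T_s⁴). T⁴ − T_s⁴ = (408)⁴ − (268)⁴ = 2.77×10^10 − 5.16×10^9 = 2.26×10^10 K⁴.
Q = 0.908 × 5.67×10⁻⁸ × 0.0156 × 2.26×10^10 = 18.1 W.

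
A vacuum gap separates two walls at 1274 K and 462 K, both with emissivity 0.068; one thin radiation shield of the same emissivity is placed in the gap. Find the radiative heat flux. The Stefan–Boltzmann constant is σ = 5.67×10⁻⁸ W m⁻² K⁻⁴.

Each of the 2 gaps contributes resistance (2/ε − 1) = 2/0.068 − 1 = 28.41; total = 56.82.
q = σ(T₁⁴ − T₂⁴) / 56.82 = 5.67×10⁻⁸ × 2.59×10^12 / 56.82 = 2580 W/m².

q ≈ 2580 W/m²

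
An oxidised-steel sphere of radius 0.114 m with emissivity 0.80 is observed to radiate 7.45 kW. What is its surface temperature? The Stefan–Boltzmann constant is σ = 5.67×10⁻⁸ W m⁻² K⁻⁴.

A = 4πr² = 4π × (0.114)² = 0.163 m².
From P = εσAT⁴, T = (P / εσA)^(1/4) = (7450 / (0.80 × 5.67×10⁻⁸ × 0.163))^(1/4).
T = (1.01×10^12)^(1/4) = 1000 K.

T ≈ 1000 K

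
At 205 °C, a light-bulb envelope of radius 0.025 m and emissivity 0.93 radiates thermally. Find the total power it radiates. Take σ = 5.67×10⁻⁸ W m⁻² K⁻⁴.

A = 4πr² = 4π × (0.025)² = 7.85×10^-3 m².
205 °C = 478 K.
P = εσAT⁴ = 0.93 × 5.67×10⁻⁸ × 7.85×10^-3 × (478)⁴ = 0.93 × 5.67×10⁻⁸ × 7.85×10^-3 × 5.22×10^10.
P = 21.6 W.

P ≈ 21.6 W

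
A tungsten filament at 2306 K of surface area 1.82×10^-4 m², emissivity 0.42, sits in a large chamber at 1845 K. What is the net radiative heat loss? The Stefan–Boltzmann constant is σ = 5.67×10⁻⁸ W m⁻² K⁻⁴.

Q ≈ 72.3 W

Q = εσA(T⁴ − T_s⁴). T⁴ − T_s⁴ = (2306)⁴ − (1845)⁴ = 2.83×10^13 − 1.16×10^13 = 1.67×10^13 K⁴.
Q = 0.42 × 5.67×10⁻⁸ × 1.82×10^-4 × 1.67×10^13 = 72.3 W.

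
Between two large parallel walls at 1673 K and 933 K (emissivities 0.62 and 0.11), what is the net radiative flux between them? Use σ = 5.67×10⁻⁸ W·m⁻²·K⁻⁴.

For two large parallel gray plates, q = σ(T₁⁴ − T₂⁴) / (1/ε₁ + 1/ε₂ − 1).
1/ε₁ + 1/ε₂ − 1 = 1/0.62 + 1/0.11 − 1 = 9.704.
T₁⁴ − T₂⁴ = 7.83×10^12 − 7.58×10^11 = 7.08×10^12 K⁴.
q = 5.67×10⁻⁸ × 7.08×10^12 / 9.704 = 41300 W/m².

q ≈ 41300 W/m²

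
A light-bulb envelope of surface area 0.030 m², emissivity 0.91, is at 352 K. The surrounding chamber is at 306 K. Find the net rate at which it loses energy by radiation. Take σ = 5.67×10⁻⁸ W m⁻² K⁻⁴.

Q = εσA(T⁴ − T_s⁴). T⁴ − T_s⁴ = (352)⁴ − (306)⁴ = 1.54×10^10 − 8.77×10^9 = 6.58×10^9 K⁴.
Q = 0.91 × 5.67×10⁻⁸ × 0.0300 × 6.58×10^9 = 10.2 W.

Q ≈ 10.2 W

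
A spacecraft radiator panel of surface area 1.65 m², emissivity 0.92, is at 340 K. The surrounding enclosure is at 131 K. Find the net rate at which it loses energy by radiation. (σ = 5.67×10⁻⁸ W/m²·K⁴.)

Q = εσA(T⁴ − T_s⁴). T⁴ − T_s⁴ = (340)⁴ − (131)⁴ = 1.34×10^10 − 2.94×10^8 = 1.31×10^10 K⁴.
Q = 0.92 × 5.67×10⁻⁸ × 1.65 × 1.31×10^10 = 1120 W.

Q ≈ 1120 W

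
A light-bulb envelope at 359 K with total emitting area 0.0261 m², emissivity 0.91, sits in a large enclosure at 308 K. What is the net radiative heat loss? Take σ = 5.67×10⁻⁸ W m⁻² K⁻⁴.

Q = εσA(T⁴ − T_s⁴). T⁴ − T_s⁴ = (359)⁴ − (308)⁴ = 1.66×10^10 − 9.00×10^9 = 7.61×10^9 K⁴.
Q = 0.91 × 5.67×10⁻⁸ × 0.0261 × 7.61×10^9 = 10.2 W.

Q ≈ 10.2 W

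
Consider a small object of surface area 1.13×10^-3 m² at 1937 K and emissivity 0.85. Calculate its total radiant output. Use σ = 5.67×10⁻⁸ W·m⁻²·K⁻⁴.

P ≈ 767 W

P = εσAT⁴ = 0.85 × 5.67×10⁻⁸ × 1.13×10^-3 × (1937)⁴ = 0.85 × 5.67×10⁻⁸ × 1.13×10^-3 × 1.41×10^13.
P = 767 W.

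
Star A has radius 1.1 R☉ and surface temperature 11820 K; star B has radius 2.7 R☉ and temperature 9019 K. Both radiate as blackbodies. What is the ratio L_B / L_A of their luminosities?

L_B/L_A ≈ 2.04

L = 4πR²σT⁴ ∝ R²T⁴, so L_B/L_A = (2.7/1.1)² × (9019/11820)⁴ = 6.02 × 0.339 = 2.04.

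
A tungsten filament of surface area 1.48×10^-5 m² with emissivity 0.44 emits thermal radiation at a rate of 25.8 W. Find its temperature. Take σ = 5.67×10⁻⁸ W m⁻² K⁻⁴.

From P = εσAT⁴, T = (P / εσA)^(1/4) = (25.8 / (0.44 × 5.67×10⁻⁸ × 1.48×10^-5))^(1/4).
T = (6.99×10^13)^(1/4) = 2890 K.

T ≈ 2890 K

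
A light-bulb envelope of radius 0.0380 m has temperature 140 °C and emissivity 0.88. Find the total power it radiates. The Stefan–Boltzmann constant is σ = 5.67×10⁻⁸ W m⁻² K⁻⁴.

P ≈ 26.3 W

A = 4πr² = 4π × (0.0380)² = 0.0181 m².
140 °C = 413 K.
P = εσAT⁴ = 0.88 × 5.67×10⁻⁸ × 0.0181 × (413)⁴ = 0.88 × 5.67×10⁻⁸ × 0.0181 × 2.91×10^10.
P = 26.3 W.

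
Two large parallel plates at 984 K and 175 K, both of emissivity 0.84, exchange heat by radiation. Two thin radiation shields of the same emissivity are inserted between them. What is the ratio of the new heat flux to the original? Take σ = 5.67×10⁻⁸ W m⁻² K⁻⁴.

With N identical shields there are N+1 = 3 gaps in series, each with the same radiative resistance, so the flux falls to 1/(N+1) of its unshielded value.

ratio ≈ 0.333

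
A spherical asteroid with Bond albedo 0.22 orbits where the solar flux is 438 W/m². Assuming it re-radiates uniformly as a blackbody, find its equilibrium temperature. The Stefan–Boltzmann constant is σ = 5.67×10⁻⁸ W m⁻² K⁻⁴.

Power absorbed = (1−a)S·πR²; power emitted = 4πR²σT⁴. Equating and cancelling πR²:
T = ((1−a)S / 4σ)^(1/4) = (342 / (4 × 5.67×10⁻⁸))^(1/4) = (1.51×10^9)^(1/4).
T = 197 K.

T ≈ 197 K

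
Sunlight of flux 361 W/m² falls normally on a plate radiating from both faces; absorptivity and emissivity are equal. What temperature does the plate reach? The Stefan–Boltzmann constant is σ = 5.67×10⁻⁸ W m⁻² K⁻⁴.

Absorbed flux αS = emitted flux 2εσT⁴ per unit area; with α = ε this gives T = (S/2σ)^(1/4).
T = (361 / (2 × 5.67×10⁻⁸))^(1/4) = (3.18×10^9)^(1/4).
T = 238 K.

T ≈ 238 K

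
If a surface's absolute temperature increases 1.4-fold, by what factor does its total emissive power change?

factor ≈ 3.84

P ∝ T⁴, so the power scales as (1.4)⁴ = 3.84.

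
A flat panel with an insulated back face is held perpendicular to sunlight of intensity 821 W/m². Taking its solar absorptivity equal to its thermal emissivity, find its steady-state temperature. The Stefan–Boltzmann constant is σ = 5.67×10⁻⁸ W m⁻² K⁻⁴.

T ≈ 347 K

Absorbed flux αS = emitted flux εσT⁴ (one radiating face); with α = ε, T = (S/σ)^(1/4).
T = (821 / 5.67×10⁻⁸)^(1/4) = (1.45×10^10)^(1/4).
T = 347 K.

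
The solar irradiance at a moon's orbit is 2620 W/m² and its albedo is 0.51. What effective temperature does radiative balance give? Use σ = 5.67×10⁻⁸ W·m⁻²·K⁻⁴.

Power absorbed = (1−a)S·πR²; power emitted = 4πR²σT⁴. Equating and cancelling πR²:
T = ((1−a)S / 4σ)^(1/4) = (1280 / (4 × 5.67×10⁻⁸))^(1/4) = (5.66×10^9)^(1/4).
T = 274 K.

T ≈ 274 K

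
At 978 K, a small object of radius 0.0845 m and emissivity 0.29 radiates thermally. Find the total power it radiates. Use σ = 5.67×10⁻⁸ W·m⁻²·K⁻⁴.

P ≈ 1350 W

A = 4πr² = 4π × (0.0845)² = 0.0897 m².
P = εσAT⁴ = 0.29 × 5.67×10⁻⁸ × 0.0897 × (978)⁴ = 0.29 × 5.67×10⁻⁸ × 0.0897 × 9.15×10^11.
P = 1350 W.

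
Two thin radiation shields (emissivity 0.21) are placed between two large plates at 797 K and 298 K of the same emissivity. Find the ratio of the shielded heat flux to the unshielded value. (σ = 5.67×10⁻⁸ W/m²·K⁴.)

ratio ≈ 0.333

With N identical shields there are N+1 = 3 gaps in series, each with the same radiative resistance, so the flux falls to 1/(N+1) of its unshielded value.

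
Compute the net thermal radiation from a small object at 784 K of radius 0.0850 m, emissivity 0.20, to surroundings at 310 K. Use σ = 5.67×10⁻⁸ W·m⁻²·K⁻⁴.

Q ≈ 379 W

A = 4πr² = 4π × (0.0850)² = 0.0908 m².
Q = εσA(T⁴ − T_s⁴). T⁴ − T_s⁴ = (784)⁴ − (310)⁴ = 3.78×10^11 − 9.24×10^9 = 3.69×10^11 K⁴.
Q = 0.20 × 5.67×10⁻⁸ × 0.0908 × 3.69×10^11 = 379 W.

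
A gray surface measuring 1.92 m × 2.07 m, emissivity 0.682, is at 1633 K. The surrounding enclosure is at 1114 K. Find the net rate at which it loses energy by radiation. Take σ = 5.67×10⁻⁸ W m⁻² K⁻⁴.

A = 1.92 × 2.07 = 3.97 m².
Q = εσA(T⁴ − T_s⁴). T⁴ − T_s⁴ = (1633)⁴ − (1114)⁴ = 7.11×10^12 − 1.54×10^12 = 5.57×10^12 K⁴.
Q = 0.682 × 5.67×10⁻⁸ × 3.97 × 5.57×10^12 = 8.56×10^5 W.

Q ≈ 8.56×10^5 W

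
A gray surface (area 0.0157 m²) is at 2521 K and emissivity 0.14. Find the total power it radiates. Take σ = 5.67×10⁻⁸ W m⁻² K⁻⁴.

P = εσAT⁴ = 0.14 × 5.67×10⁻⁸ × 0.0157 × (2521)⁴ = 0.14 × 5.67×10⁻⁸ × 0.0157 × 4.04×10^13.
P = 5030 W.

P ≈ 5030 W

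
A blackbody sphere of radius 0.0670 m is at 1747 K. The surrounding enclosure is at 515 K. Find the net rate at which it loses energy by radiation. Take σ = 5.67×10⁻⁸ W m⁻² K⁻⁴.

A = 4πr² = 4π × (0.0670)² = 0.0564 m².
Q = σA(T⁴ − T_s⁴). T⁴ − T_s⁴ = (1747)⁴ − (515)⁴ = 9.31×10^12 − 7.03×10^10 = 9.24×10^12 K⁴.
Q = 5.67×10⁻⁸ × 0.0564 × 9.24×10^12 = 29600 W.

Q ≈ 29600 W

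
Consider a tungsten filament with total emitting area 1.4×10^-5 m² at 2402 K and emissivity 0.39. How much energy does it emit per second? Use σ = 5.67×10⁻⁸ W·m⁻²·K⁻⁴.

Stefan–Boltzmann: P = εσAT⁴ = 0.39 × 5.67×10⁻⁸ × 1.40×10^-5 × (2402)⁴ = 0.39 × 5.67×10⁻⁸ × 1.40×10^-5 × 3.33×10^13.
P = 10.3 W.

P ≈ 10.3 W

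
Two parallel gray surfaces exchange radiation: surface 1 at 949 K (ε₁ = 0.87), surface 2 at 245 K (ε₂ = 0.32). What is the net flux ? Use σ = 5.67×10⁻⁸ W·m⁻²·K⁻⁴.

q ≈ 14000 W/m²

For two large parallel gray plates, q = σ(T₁⁴ − T₂⁴) / (1/ε₁ + 1/ε₂ − 1).
1/ε₁ + 1/ε₂ − 1 = 1/0.87 + 1/0.32 − 1 = 3.274.
T₁⁴ − T₂⁴ = 8.11×10^11 − 3.60×10^9 = 8.07×10^11 K⁴.
q = 5.67×10⁻⁸ × 8.07×10^11 / 3.274 = 14000 W/m².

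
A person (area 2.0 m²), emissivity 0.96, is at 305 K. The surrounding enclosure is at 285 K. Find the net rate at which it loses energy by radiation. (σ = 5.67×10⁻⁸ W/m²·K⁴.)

Q = εσA(T⁴ − T_s⁴). T⁴ − T_s⁴ = (305)⁴ − (285)⁴ = 8.65×10^9 − 6.60×10^9 = 2.06×10^9 K⁴.
Q = 0.96 × 5.67×10⁻⁸ × 2.00 × 2.06×10^9 = 224 W.

Q ≈ 224 W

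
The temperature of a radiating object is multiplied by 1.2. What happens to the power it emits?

P ∝ T⁴, so the power scales as (1.2)⁴ = 2.07.

factor ≈ 2.07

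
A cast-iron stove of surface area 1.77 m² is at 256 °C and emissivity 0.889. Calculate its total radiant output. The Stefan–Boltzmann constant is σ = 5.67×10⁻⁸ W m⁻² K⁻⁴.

P ≈ 6990 W

256 °C = 529 K.
Stefan–Boltzmann: P = εσAT⁴ = 0.889 × 5.67×10⁻⁸ × 1.77 × (529)⁴ = 0.889 × 5.67×10⁻⁸ × 1.77 × 7.83×10^10.
P = 6990 W.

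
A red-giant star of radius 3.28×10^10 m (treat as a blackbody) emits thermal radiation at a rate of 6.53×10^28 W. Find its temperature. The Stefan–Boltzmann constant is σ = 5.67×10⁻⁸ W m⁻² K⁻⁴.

T ≈ 3040 K

A = 4πr² = 4π × (3.28×10^10)² = 1.35×10^22 m².
From P = σAT⁴, T = (P / σA)^(1/4) = (6.53×10^28 / (5.67×10⁻⁸ × 1.35×10^22))^(1/4).
T = (8.52×10^13)^(1/4) = 3040 K.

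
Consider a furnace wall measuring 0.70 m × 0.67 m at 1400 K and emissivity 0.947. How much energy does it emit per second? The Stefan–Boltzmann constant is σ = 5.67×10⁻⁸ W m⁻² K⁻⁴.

A = 0.70 × 0.67 = 0.469 m².
P = εσAT⁴ = 0.947 × 5.67×10⁻⁸ × 0.469 × (1400)⁴ = 0.947 × 5.67×10⁻⁸ × 0.469 × 3.84×10^12.
P = 96700 W.

P ≈ 96700 W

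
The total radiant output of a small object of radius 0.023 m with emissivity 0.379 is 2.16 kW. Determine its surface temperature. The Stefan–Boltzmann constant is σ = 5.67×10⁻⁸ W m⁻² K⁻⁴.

A = 4πr² = 4π × (0.023)² = 6.65×10^-3 m².
From P = εσAT⁴, T = (P / εσA)^(1/4) = (2160 / (0.379 × 5.67×10⁻⁸ × 6.65×10^-3))^(1/4).
T = (1.51×10^13)^(1/4) = 1970 K.

T ≈ 1970 K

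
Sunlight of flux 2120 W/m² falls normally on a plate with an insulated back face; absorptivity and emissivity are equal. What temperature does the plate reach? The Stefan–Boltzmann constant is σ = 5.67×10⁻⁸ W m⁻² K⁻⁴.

Absorbed flux αS = emitted flux εσT⁴ (one radiating face); with α = ε, T = (S/σ)^(1/4).
T = (2120 / 5.67×10⁻⁸)^(1/4) = (3.74×10^10)^(1/4).
T = 440 K.

T ≈ 440 K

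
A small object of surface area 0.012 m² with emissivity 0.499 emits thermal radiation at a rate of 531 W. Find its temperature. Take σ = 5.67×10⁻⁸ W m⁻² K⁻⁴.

From P = εσAT⁴, T = (P / εσA)^(1/4) = (531 / (0.499 × 5.67×10⁻⁸ × 0.0120))^(1/4).
T = (1.56×10^12)^(1/4) = 1120 K.

T ≈ 1120 K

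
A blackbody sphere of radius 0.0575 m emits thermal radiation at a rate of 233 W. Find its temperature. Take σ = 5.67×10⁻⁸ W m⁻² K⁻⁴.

A = 4πr² = 4π × (0.0575)² = 0.0415 m².
From P = σAT⁴, T = (P / σA)^(1/4) = (233 / (5.67×10⁻⁸ × 0.0415))^(1/4).
T = (9.89×10^10)^(1/4) = 561 K.

T ≈ 561 K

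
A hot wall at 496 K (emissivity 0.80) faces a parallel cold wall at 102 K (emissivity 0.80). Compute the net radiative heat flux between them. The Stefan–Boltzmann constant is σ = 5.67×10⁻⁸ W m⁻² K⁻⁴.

q ≈ 2280 W/m²

For two large parallel gray plates, q = σ(T₁⁴ − T₂⁴) / (1/ε₁ + 1/ε₂ − 1).
1/ε₁ + 1/ε₂ − 1 = 1/0.80 + 1/0.80 − 1 = 1.500.
T₁⁴ − T₂⁴ = 6.05×10^10 − 1.08×10^8 = 6.04×10^10 K⁴.
q = 5.67×10⁻⁸ × 6.04×10^10 / 1.500 = 2280 W/m².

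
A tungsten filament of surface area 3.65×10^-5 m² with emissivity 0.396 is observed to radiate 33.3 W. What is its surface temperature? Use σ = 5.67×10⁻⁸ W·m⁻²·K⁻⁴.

From P = εσAT⁴, T = (P / εσA)^(1/4) = (33.3 / (0.396 × 5.67×10⁻⁸ × 3.65×10^-5))^(1/4).
T = (4.06×10^13)^(1/4) = 2520 K.

T ≈ 2520 K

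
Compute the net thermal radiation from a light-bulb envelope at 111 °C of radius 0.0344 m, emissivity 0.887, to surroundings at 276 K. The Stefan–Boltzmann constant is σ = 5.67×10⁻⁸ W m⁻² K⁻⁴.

A = 4πr² = 4π × (0.0344)² = 0.0149 m².
Convert: 111 °C = 384 K.
Q = εσA(T⁴ − T_s⁴). T⁴ − T_s⁴ = (384)⁴ − (276)⁴ = 2.17×10^10 − 5.80×10^9 = 1.59×10^10 K⁴.
Q = 0.887 × 5.67×10⁻⁸ × 0.0149 × 1.59×10^10 = 11.9 W.

Q ≈ 11.9 W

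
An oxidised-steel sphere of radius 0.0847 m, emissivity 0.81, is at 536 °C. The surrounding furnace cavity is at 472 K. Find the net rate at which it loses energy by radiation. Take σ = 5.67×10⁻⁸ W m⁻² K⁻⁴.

A = 4πr² = 4π × (0.0847)² = 0.0902 m².
Convert: 536 °C = 809 K.
Q = εσA(T⁴ − T_s⁴). T⁴ − T_s⁴ = (809)⁴ − (472)⁴ = 4.28×10^11 − 4.96×10^10 = 3.79×10^11 K⁴.
Q = 0.81 × 5.67×10⁻⁸ × 0.0902 × 3.79×10^11 = 1570 W.

Q ≈ 1570 W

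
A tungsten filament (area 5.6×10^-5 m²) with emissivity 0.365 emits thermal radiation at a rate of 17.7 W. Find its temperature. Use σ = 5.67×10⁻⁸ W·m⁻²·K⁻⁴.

T ≈ 1980 K

From P = εσAT⁴, T = (P / εσA)^(1/4) = (17.7 / (0.365 × 5.67×10⁻⁸ × 5.60×10^-5))^(1/4).
T = (1.53×10^13)^(1/4) = 1980 K.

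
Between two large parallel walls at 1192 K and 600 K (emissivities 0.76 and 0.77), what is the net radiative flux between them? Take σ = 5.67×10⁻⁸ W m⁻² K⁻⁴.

For two large parallel gray plates, q = σ(T₁⁴ − T₂⁴) / (1/ε₁ + 1/ε₂ − 1).
1/ε₁ + 1/ε₂ − 1 = 1/0.76 + 1/0.77 − 1 = 1.614.
T₁⁴ − T₂⁴ = 2.02×10^12 − 1.30×10^11 = 1.89×10^12 K⁴.
q = 5.67×10⁻⁸ × 1.89×10^12 / 1.614 = 66300 W/m².

q ≈ 66300 W/m²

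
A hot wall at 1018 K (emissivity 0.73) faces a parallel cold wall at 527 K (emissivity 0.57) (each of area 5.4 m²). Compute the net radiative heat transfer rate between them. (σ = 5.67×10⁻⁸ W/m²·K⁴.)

For two large parallel gray plates, q = σ(T₁⁴ − T₂⁴) / (1/ε₁ + 1/ε₂ − 1).
1/ε₁ + 1/ε₂ − 1 = 1/0.73 + 1/0.57 − 1 = 2.124.
T₁⁴ − T₂⁴ = 1.07×10^12 − 7.71×10^10 = 9.97×10^11 K⁴.
q = 5.67×10⁻⁸ × 9.97×10^11 / 2.124 = 26600 W/m².
Q = q·A = 26600 × 5.4 = 1.44×10^5 W.

Q ≈ 1.44×10^5 W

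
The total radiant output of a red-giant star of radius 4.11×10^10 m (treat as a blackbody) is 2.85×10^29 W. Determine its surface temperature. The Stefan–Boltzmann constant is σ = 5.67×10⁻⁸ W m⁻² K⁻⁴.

T ≈ 3920 K

A = 4πr² = 4π × (4.11×10^10)² = 2.12×10^22 m².
From P = σAT⁴, T = (P / σA)^(1/4) = (2.85×10^29 / (5.67×10⁻⁸ × 2.12×10^22))^(1/4).
T = (2.37×10^14)^(1/4) = 3920 K.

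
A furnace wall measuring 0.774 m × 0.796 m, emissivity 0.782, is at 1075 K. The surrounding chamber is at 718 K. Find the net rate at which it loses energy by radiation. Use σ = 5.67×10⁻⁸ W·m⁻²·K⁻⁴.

A = 0.774 × 0.796 = 0.616 m².
Q = εσA(T⁴ − T_s⁴). T⁴ − T_s⁴ = (1075)⁴ − (718)⁴ = 1.34×10^12 − 2.66×10^11 = 1.07×10^12 K⁴.
Q = 0.782 × 5.67×10⁻⁸ × 0.616 × 1.07×10^12 = 29200 W.

Q ≈ 29200 W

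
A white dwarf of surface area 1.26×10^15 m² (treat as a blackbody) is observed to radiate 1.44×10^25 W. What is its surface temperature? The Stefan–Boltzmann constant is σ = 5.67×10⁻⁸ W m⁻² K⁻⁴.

T ≈ 21200 K

From P = σAT⁴, T = (P / σA)^(1/4) = (1.44×10^25 / (5.67×10⁻⁸ × 1.26×10^15))^(1/4).
T = (2.02×10^17)^(1/4) = 21200 K.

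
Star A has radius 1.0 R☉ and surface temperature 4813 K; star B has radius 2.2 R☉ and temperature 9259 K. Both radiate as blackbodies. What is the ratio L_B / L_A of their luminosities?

L = 4πR²σT⁴ ∝ R²T⁴, so L_B/L_A = (2.2/1.0)² × (9259/4813)⁴ = 4.84 × 13.7 = 66.3.

L_B/L_A ≈ 66.3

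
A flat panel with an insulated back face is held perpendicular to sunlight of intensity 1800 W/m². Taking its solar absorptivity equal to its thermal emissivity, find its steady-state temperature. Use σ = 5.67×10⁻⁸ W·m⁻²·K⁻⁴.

T ≈ 422 K

Absorbed flux αS = emitted flux εσT⁴ (one radiating face); with α = ε, T = (S/σ)^(1/4).
T = (1800 / 5.67×10⁻⁸)^(1/4) = (3.17×10^10)^(1/4).
T = 422 K.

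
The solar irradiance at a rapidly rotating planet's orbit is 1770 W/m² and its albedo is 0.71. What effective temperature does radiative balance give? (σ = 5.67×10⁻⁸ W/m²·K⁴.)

Power absorbed = (1−a)S·πR²; power emitted = 4πR²σT⁴. Equating and cancelling πR²:
T = ((1−a)S / 4σ)^(1/4) = (513 / (4 × 5.67×10⁻⁸))^(1/4) = (2.26×10^9)^(1/4).
T = 218 K.

T ≈ 218 K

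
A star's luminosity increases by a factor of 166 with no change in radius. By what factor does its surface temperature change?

P ∝ T⁴ ⇒ T ∝ P^(1/4), so T scales by (166)^(1/4) = 3.59.

factor ≈ 3.59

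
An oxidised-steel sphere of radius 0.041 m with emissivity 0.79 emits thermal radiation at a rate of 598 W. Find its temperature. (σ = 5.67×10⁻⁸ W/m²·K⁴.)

A = 4πr² = 4π × (0.041)² = 0.0211 m².
From P = εσAT⁴, T = (P / εσA)^(1/4) = (598 / (0.79 × 5.67×10⁻⁸ × 0.0211))^(1/4).
T = (6.32×10^11)^(1/4) = 892 K.

T ≈ 892 K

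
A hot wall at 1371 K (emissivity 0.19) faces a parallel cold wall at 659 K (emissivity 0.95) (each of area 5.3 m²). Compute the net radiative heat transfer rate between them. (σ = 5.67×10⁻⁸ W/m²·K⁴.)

For two large parallel gray plates, q = σ(T₁⁴ − T₂⁴) / (1/ε₁ + 1/ε₂ − 1).
1/ε₁ + 1/ε₂ − 1 = 1/0.19 + 1/0.95 − 1 = 5.316.
T₁⁴ − T₂⁴ = 3.53×10^12 − 1.89×10^11 = 3.34×10^12 K⁴.
q = 5.67×10⁻⁸ × 3.34×10^12 / 5.316 = 35700 W/m².
Q = q·A = 35700 × 5.3 = 1.89×10^5 W.

Q ≈ 1.89×10^5 W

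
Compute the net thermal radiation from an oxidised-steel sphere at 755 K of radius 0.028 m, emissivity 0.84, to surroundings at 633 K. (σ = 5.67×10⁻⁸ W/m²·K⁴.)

A = 4πr² = 4π × (0.028)² = 9.85×10^-3 m².
Q = εσA(T⁴ − T_s⁴). T⁴ − T_s⁴ = (755)⁴ − (633)⁴ = 3.25×10^11 − 1.61×10^11 = 1.64×10^11 K⁴.
Q = 0.84 × 5.67×10⁻⁸ × 9.85×10^-3 × 1.64×10^11 = 77.1 W.

Q ≈ 77.1 W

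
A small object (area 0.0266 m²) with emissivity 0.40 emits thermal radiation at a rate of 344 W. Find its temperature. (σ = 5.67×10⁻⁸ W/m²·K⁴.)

From P = εσAT⁴, T = (P / εσA)^(1/4) = (344 / (0.40 × 5.67×10⁻⁸ × 0.0266))^(1/4).
T = (5.70×10^11)^(1/4) = 869 K.

T ≈ 869 K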